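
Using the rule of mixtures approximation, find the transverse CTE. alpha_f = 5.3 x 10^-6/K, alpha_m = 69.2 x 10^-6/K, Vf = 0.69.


alpha_2 = alpha_f*Vf + alpha_m*(1-Vf) = 5.3*0.69 + 69.2*0.31 = 25.1 x 10^-6/K

25.1 x 10^-6/K


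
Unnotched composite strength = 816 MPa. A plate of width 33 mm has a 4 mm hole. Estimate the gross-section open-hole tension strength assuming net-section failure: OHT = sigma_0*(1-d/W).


OHT = sigma_0*(1-d/W) = 816*(1-4/33) = 717.1 MPa

717.1 MPa


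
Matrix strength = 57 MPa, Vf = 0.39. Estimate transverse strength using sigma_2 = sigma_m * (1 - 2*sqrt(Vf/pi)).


factor = 1 - 2*sqrt(0.39/pi) = 0.2953
sigma_2 = 57 * 0.2953 = 16.83 MPa

16.83 MPa


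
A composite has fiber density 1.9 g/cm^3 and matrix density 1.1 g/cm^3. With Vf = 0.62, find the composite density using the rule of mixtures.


rho_c = rho_f*Vf + rho_m*(1-Vf) = 1.9*0.62 + 1.1*0.38 = 1.596 g/cm^3

1.596 g/cm^3


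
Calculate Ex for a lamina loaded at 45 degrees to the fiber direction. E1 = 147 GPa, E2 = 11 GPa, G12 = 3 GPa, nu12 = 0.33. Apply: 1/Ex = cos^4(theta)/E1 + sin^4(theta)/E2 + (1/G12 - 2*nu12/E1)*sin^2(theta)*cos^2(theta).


cos^4(45) = 0.25, sin^4(45) = 0.25, sin^2(45)*cos^2(45) = 0.25
1/G12 - 2*nu12/E1 = 1/3 - 2*0.33/147 = 0.328844 GPa^-1
1/Ex = 0.25/147 + 0.25/11 + 0.328844*0.25 = 0.1066388 GPa^-1
Ex = 9.38 GPa

9.38 GPa


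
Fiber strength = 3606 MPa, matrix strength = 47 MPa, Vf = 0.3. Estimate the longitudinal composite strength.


sigma_1 = sigma_f*Vf + sigma_m*(1-Vf) = 3606*0.3 + 47*0.7 = 1114.7 MPa

1114.7 MPa


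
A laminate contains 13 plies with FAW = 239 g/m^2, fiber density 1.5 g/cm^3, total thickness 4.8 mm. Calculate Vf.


Vf = n * FAW / (rho_f * h * 1000) = 13 * 239 / (1.5 * 4.8 * 1000) = 0.4315

0.4315


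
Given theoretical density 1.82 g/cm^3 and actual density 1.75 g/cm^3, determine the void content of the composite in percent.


Void% = (rho_theo - rho_actual)/rho_theo * 100 = (1.82 - 1.75)/1.82 * 100 = 3.85%

3.85%


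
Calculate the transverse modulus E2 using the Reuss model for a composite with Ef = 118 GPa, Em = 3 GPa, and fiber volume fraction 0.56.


1/E2 = Vf/Ef + (1-Vf)/Em = 0.56/118 + 0.44/3
E2 = 6.6 GPa

6.6 GPa


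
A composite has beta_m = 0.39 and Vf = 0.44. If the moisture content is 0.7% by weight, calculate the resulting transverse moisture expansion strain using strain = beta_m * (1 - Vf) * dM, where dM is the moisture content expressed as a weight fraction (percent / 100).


dM = 0.7/100 = 0.007
strain = beta_m * (1-Vf) * dM = 0.39 * 0.56 * 0.007 = 0.0015288

0.0015288


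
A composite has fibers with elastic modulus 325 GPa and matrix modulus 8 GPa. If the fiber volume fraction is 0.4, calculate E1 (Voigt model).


E1 = Ef*Vf + Em*(1-Vf) = 325*0.4 + 8*0.6 = 134.8 GPa

134.8 GPa


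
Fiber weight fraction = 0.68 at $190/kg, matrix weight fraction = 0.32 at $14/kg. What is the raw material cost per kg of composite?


Cost = cost_f*Wf + cost_m*Wm = 190*0.68 + 14*0.32 = $133.68/kg

$133.68/kg


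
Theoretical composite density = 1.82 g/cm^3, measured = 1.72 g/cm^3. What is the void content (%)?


Void% = (rho_theo - rho_actual)/rho_theo * 100 = (1.82 - 1.72)/1.82 * 100 = 5.49%

5.49%


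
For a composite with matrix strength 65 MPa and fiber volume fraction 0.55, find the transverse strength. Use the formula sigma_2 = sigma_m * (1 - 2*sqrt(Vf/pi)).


factor = 1 - 2*sqrt(0.55/pi) = 0.1632
sigma_2 = 65 * 0.1632 = 10.61 MPa

10.61 MPa


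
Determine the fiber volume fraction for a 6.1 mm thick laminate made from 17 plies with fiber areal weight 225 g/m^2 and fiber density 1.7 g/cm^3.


Vf = n * FAW / (rho_f * h * 1000) = 17 * 225 / (1.7 * 6.1 * 1000) = 0.3689

0.3689


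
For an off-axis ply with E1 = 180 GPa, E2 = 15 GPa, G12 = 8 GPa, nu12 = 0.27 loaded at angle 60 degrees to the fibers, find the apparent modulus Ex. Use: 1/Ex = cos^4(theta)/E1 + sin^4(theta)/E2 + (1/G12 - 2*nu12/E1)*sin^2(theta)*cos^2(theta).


cos^4(60) = 0.0625, sin^4(60) = 0.5625, sin^2(60)*cos^2(60) = 0.1875
1/G12 - 2*nu12/E1 = 1/8 - 2*0.27/180 = 0.122 GPa^-1
1/Ex = 0.0625/180 + 0.5625/15 + 0.122*0.1875 = 0.0607222 GPa^-1
Ex = 16.47 GPa

16.47 GPa


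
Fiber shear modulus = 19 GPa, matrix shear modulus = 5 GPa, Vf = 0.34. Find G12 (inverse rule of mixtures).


1/G12 = Vf/Gf + (1-Vf)/Gm = 0.34/19 + 0.66/5
G12 = 6.67 GPa

6.67 GPa


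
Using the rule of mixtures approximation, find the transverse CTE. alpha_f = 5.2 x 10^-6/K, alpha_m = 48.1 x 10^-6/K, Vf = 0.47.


alpha_2 = alpha_f*Vf + alpha_m*(1-Vf) = 5.2*0.47 + 48.1*0.53 = 27.9 x 10^-6/K

27.9 x 10^-6/K


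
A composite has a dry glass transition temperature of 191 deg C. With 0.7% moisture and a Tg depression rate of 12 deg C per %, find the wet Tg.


Tg_wet = Tg_dry - k*moisture = 191 - 12*0.7 = 182.6 deg C

182.6 deg C


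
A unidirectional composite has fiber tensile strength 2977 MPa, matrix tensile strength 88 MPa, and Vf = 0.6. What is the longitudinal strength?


sigma_1 = sigma_f*Vf + sigma_m*(1-Vf) = 2977*0.6 + 88*0.4 = 1821.4 MPa

1821.4 MPa


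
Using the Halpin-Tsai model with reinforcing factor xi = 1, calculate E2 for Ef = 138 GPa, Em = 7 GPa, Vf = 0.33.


eta = (Ef/Em - 1)/(Ef/Em + xi) = (19.7143 - 1)/(19.7143 + 1) = 0.9034
E2 = Em*(1+xi*eta*Vf)/(1-eta*Vf) = 12.95 GPa

12.95 GPa


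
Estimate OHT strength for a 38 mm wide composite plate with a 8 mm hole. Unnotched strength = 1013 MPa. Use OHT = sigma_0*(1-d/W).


OHT = sigma_0*(1-d/W) = 1013*(1-8/38) = 799.7 MPa

799.7 MPa


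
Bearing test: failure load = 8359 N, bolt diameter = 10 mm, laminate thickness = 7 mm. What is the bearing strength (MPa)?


sigma_br = F/(d*h) = 8359/(10*7) = 119.4 MPa

119.4 MPa


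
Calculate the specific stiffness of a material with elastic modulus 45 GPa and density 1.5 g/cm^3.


Specific stiffness = E/rho = 45/1.5 = 30.0 GPa/(g/cm^3)

30.0 GPa/(g/cm^3)


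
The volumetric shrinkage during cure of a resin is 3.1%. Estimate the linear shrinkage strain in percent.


Linear shrinkage ≈ vol_shrink/3 = 3.1/3 = 1.033%

1.033%


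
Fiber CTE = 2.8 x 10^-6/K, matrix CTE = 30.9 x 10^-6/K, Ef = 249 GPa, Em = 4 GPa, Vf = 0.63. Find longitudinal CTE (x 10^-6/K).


E1 = Ef*Vf + Em*(1-Vf) = 158.35
alpha_1 = (alpha_f*Ef*Vf + alpha_m*Em*(1-Vf))/E1 = 3.06 x 10^-6/K

3.06 x 10^-6/K


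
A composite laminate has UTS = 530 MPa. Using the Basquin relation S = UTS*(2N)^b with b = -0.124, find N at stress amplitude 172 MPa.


N = 0.5 * (S/UTS)^(1/b) = 0.5 * (172/530)^(1/-0.124) = 4370.0004 cycles

4370.0004 cycles


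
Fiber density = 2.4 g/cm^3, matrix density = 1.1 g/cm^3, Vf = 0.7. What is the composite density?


rho_c = rho_f*Vf + rho_m*(1-Vf) = 2.4*0.7 + 1.1*0.3 = 2.01 g/cm^3

2.01 g/cm^3


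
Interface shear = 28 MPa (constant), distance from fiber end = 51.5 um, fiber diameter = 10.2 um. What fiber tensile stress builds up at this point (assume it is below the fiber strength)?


Force balance: sigma_f * (pi*d^2/4) = tau * (pi*d) * x  ->  sigma_f = 4 * tau * x / d
sigma_f = 4 * 28 * 51.5 / 10.2 = 565.5 MPa

565.5 MPa


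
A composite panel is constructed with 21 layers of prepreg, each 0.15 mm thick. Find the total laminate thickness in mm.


h = n * t_ply = 21 * 0.15 = 3.15 mm

3.15 mm


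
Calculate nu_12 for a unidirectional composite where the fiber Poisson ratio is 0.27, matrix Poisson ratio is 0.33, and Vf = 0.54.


nu_12 = nu_f*Vf + nu_m*(1-Vf) = 0.27*0.54 + 0.33*0.46 = 0.2976

0.2976


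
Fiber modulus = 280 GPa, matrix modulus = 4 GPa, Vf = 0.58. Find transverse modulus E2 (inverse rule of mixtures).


1/E2 = Vf/Ef + (1-Vf)/Em = 0.58/280 + 0.42/4
E2 = 9.34 GPa

9.34 GPa


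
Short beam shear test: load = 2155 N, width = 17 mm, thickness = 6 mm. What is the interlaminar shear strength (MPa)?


ILSS = 3F/(4bh) = 3*2155/(4*17*6) = 15.85 MPa

15.85 MPa


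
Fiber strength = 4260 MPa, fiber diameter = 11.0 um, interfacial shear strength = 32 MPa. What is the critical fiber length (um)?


Lc = sigma_f * d / (2 * tau_i) = 4260 * 11.0 / (2 * 32) = 732.2 um

732.2 um


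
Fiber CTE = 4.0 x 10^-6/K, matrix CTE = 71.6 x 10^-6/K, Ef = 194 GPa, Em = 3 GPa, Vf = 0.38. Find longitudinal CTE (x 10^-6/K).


E1 = Ef*Vf + Em*(1-Vf) = 75.58
alpha_1 = (alpha_f*Ef*Vf + alpha_m*Em*(1-Vf))/E1 = 5.66 x 10^-6/K

5.66 x 10^-6/K


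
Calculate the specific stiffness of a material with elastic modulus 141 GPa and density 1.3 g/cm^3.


Specific stiffness = E/rho = 141/1.3 = 108.5 GPa/(g/cm^3)

108.5 GPa/(g/cm^3)


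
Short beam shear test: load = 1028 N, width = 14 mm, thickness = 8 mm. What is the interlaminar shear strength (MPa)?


ILSS = 3F/(4bh) = 3*1028/(4*14*8) = 6.88 MPa

6.88 MPa


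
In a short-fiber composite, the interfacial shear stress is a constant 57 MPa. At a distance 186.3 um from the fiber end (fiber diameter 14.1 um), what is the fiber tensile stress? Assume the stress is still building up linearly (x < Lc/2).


Force balance: sigma_f * (pi*d^2/4) = tau * (pi*d) * x  ->  sigma_f = 4 * tau * x / d
sigma_f = 4 * 57 * 186.3 / 14.1 = 3012.5 MPa

3012.5 MPa


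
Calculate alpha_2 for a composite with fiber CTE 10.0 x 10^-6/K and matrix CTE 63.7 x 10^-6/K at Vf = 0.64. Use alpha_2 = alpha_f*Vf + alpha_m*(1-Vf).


alpha_2 = alpha_f*Vf + alpha_m*(1-Vf) = 10.0*0.64 + 63.7*0.36 = 29.3 x 10^-6/K

29.3 x 10^-6/K


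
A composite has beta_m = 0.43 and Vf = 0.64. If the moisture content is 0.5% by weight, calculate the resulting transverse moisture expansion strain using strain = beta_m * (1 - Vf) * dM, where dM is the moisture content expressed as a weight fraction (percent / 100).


dM = 0.5/100 = 0.005
strain = beta_m * (1-Vf) * dM = 0.43 * 0.36 * 0.005 = 0.000774

0.000774


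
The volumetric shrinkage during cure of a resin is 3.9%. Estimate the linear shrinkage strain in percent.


Linear shrinkage ≈ vol_shrink/3 = 3.9/3 = 1.3%

1.3%


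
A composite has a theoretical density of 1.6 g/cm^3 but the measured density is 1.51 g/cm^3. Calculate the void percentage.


Void% = (rho_theo - rho_actual)/rho_theo * 100 = (1.6 - 1.51)/1.6 * 100 = 5.63%

5.63%


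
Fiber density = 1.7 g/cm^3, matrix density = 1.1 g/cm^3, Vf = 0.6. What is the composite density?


rho_c = rho_f*Vf + rho_m*(1-Vf) = 1.7*0.6 + 1.1*0.4 = 1.46 g/cm^3

1.46 g/cm^3


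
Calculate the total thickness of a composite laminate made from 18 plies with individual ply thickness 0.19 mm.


h = n * t_ply = 18 * 0.19 = 3.42 mm

3.42 mm


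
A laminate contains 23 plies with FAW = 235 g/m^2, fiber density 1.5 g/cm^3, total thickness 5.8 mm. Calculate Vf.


Vf = n * FAW / (rho_f * h * 1000) = 23 * 235 / (1.5 * 5.8 * 1000) = 0.6213

0.6213


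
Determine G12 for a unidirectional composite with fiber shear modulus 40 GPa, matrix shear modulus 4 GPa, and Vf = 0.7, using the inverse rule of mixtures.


1/G12 = Vf/Gf + (1-Vf)/Gm = 0.7/40 + 0.3/4
G12 = 10.81 GPa

10.81 GPa


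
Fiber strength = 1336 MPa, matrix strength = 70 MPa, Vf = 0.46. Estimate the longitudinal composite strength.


sigma_1 = sigma_f*Vf + sigma_m*(1-Vf) = 1336*0.46 + 70*0.54 = 652.4 MPa

652.4 MPa


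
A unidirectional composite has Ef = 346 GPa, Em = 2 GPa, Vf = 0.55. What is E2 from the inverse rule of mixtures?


1/E2 = Vf/Ef + (1-Vf)/Em = 0.55/346 + 0.45/2
E2 = 4.41 GPa

4.41 GPa


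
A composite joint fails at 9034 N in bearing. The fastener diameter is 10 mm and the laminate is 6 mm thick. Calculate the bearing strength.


sigma_br = F/(d*h) = 9034/(10*6) = 150.6 MPa

150.6 MPa


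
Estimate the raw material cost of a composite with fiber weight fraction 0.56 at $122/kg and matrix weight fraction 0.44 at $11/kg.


Cost = cost_f*Wf + cost_m*Wm = 122*0.56 + 11*0.44 = $73.16/kg

$73.16/kg


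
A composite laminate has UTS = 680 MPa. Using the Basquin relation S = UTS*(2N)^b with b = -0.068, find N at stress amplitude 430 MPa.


N = 0.5 * (S/UTS)^(1/b) = 0.5 * (430/680)^(1/-0.068) = 422.7032 cycles

422.7032 cycles


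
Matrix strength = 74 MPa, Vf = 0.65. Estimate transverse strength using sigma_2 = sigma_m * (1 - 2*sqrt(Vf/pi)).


factor = 1 - 2*sqrt(0.65/pi) = 0.0903
sigma_2 = 74 * 0.0903 = 6.68 MPa

6.68 MPa


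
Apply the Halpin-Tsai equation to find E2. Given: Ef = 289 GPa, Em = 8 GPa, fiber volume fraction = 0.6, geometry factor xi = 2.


eta = (Ef/Em - 1)/(Ef/Em + xi) = (36.125 - 1)/(36.125 + 2) = 0.9213
E2 = Em*(1+xi*eta*Vf)/(1-eta*Vf) = 37.67 GPa

37.67 GPa


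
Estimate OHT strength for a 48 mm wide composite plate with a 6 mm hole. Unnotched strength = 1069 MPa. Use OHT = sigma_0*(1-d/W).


OHT = sigma_0*(1-d/W) = 1069*(1-6/48) = 935.4 MPa

935.4 MPa


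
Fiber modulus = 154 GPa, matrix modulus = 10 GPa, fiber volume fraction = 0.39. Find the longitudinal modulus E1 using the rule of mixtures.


E1 = Ef*Vf + Em*(1-Vf) = 154*0.39 + 10*0.61 = 66.16 GPa

66.16 GPa


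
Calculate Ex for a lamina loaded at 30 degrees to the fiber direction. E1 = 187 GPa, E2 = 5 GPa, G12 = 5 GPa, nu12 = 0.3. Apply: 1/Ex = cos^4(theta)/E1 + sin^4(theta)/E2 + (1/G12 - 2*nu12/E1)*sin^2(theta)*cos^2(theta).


cos^4(30) = 0.5625, sin^4(30) = 0.0625, sin^2(30)*cos^2(30) = 0.1875
1/G12 - 2*nu12/E1 = 1/5 - 2*0.3/187 = 0.196791 GPa^-1
1/Ex = 0.5625/187 + 0.0625/5 + 0.196791*0.1875 = 0.0524064 GPa^-1
Ex = 19.08 GPa

19.08 GPa


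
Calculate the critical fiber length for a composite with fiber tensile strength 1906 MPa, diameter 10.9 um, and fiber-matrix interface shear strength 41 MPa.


Lc = sigma_f * d / (2 * tau_i) = 1906 * 10.9 / (2 * 41) = 253.4 um

253.4 um


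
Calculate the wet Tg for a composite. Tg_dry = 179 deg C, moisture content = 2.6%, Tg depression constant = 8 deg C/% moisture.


Tg_wet = Tg_dry - k*moisture = 179 - 8*2.6 = 158.2 deg C

158.2 deg C


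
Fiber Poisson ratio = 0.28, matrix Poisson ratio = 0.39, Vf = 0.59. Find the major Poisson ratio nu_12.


nu_12 = nu_f*Vf + nu_m*(1-Vf) = 0.28*0.59 + 0.39*0.41 = 0.3251

0.3251


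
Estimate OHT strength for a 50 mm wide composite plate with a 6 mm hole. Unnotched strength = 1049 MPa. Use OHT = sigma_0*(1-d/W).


OHT = sigma_0*(1-d/W) = 1049*(1-6/50) = 923.1 MPa

923.1 MPa


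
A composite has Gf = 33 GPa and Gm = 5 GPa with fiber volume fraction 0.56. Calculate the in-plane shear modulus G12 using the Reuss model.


1/G12 = Vf/Gf + (1-Vf)/Gm = 0.56/33 + 0.44/5
G12 = 9.53 GPa

9.53 GPa


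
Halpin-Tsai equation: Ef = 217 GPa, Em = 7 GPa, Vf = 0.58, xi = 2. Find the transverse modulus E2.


eta = (Ef/Em - 1)/(Ef/Em + xi) = (31.0 - 1)/(31.0 + 2) = 0.9091
E2 = Em*(1+xi*eta*Vf)/(1-eta*Vf) = 30.42 GPa

30.42 GPa


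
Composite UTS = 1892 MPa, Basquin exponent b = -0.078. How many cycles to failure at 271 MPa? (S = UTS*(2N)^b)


N = 0.5 * (S/UTS)^(1/b) = 0.5 * (271/1892)^(1/-0.078) = 3.3027e+10 cycles

3.3027e+10 cycles


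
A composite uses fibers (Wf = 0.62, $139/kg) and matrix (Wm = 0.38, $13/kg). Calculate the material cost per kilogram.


Cost = cost_f*Wf + cost_m*Wm = 139*0.62 + 13*0.38 = $91.12/kg

$91.12/kg


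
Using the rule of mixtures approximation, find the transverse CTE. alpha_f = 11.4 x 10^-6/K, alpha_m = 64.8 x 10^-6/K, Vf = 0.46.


alpha_2 = alpha_f*Vf + alpha_m*(1-Vf) = 11.4*0.46 + 64.8*0.54 = 40.2 x 10^-6/K

40.2 x 10^-6/K


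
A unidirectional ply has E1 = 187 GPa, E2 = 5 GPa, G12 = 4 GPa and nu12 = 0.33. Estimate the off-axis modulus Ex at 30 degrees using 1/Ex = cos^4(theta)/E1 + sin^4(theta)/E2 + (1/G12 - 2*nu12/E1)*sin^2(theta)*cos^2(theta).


cos^4(30) = 0.5625, sin^4(30) = 0.0625, sin^2(30)*cos^2(30) = 0.1875
1/G12 - 2*nu12/E1 = 1/4 - 2*0.33/187 = 0.246471 GPa^-1
1/Ex = 0.5625/187 + 0.0625/5 + 0.246471*0.1875 = 0.0617213 GPa^-1
Ex = 16.2 GPa

16.2 GPa


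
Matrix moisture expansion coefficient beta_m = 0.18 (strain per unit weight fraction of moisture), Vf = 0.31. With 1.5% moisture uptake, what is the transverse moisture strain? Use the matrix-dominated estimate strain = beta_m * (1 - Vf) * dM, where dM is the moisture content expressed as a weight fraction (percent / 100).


dM = 1.5/100 = 0.015
strain = beta_m * (1-Vf) * dM = 0.18 * 0.69 * 0.015 = 0.001863

0.001863


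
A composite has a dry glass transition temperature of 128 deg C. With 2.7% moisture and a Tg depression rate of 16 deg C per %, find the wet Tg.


Tg_wet = Tg_dry - k*moisture = 128 - 16*2.7 = 84.8 deg C

84.8 deg C


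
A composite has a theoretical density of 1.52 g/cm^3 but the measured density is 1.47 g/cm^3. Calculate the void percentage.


Void% = (rho_theo - rho_actual)/rho_theo * 100 = (1.52 - 1.47)/1.52 * 100 = 3.29%

3.29%


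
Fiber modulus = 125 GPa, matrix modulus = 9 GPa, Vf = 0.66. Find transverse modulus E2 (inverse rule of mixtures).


1/E2 = Vf/Ef + (1-Vf)/Em = 0.66/125 + 0.34/9
E2 = 23.22 GPa

23.22 GPa


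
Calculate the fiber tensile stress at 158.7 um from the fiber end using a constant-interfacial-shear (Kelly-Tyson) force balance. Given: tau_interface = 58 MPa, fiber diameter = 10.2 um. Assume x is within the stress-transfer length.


Force balance: sigma_f * (pi*d^2/4) = tau * (pi*d) * x  ->  sigma_f = 4 * tau * x / d
sigma_f = 4 * 58 * 158.7 / 10.2 = 3609.6 MPa

3609.6 MPa


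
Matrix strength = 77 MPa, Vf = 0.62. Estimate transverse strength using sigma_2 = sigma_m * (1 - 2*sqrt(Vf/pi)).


factor = 1 - 2*sqrt(0.62/pi) = 0.1115
sigma_2 = 77 * 0.1115 = 8.59 MPa

8.59 MPa


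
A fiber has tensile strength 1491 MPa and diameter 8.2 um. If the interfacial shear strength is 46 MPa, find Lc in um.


Lc = sigma_f * d / (2 * tau_i) = 1491 * 8.2 / (2 * 46) = 132.9 um

132.9 um


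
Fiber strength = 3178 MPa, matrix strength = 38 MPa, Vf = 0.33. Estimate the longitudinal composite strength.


sigma_1 = sigma_f*Vf + sigma_m*(1-Vf) = 3178*0.33 + 38*0.67 = 1074.2 MPa

1074.2 MPa


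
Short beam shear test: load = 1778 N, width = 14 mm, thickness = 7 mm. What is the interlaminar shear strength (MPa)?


ILSS = 3F/(4bh) = 3*1778/(4*14*7) = 13.61 MPa

13.61 MPa


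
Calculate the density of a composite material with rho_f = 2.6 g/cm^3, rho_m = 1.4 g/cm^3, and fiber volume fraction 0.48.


rho_c = rho_f*Vf + rho_m*(1-Vf) = 2.6*0.48 + 1.4*0.52 = 1.976 g/cm^3

1.976 g/cm^3


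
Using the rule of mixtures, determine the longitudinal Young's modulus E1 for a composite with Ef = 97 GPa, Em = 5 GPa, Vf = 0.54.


E1 = Ef*Vf + Em*(1-Vf) = 97*0.54 + 5*0.46 = 54.68 GPa

54.68 GPa


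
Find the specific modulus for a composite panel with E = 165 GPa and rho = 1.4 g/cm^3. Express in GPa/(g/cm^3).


Specific stiffness = E/rho = 165/1.4 = 117.9 GPa/(g/cm^3)

117.9 GPa/(g/cm^3)


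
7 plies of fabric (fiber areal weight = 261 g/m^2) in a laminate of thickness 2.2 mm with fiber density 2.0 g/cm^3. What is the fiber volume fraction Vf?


Vf = n * FAW / (rho_f * h * 1000) = 7 * 261 / (2.0 * 2.2 * 1000) = 0.4152

0.4152


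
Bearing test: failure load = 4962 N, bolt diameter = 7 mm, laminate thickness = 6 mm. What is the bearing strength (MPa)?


sigma_br = F/(d*h) = 4962/(7*6) = 118.1 MPa

118.1 MPa


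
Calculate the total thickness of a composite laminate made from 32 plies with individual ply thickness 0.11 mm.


h = n * t_ply = 32 * 0.11 = 3.52 mm

3.52 mm


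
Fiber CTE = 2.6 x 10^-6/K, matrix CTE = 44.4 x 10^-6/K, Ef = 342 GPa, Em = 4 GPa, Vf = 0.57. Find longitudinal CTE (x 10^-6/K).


E1 = Ef*Vf + Em*(1-Vf) = 196.66
alpha_1 = (alpha_f*Ef*Vf + alpha_m*Em*(1-Vf))/E1 = 2.97 x 10^-6/K

2.97 x 10^-6/K


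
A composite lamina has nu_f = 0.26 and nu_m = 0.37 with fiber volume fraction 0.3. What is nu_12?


nu_12 = nu_f*Vf + nu_m*(1-Vf) = 0.26*0.3 + 0.37*0.7 = 0.337

0.337


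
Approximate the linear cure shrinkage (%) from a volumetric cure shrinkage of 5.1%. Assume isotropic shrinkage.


Linear shrinkage ≈ vol_shrink/3 = 5.1/3 = 1.7%

1.7%


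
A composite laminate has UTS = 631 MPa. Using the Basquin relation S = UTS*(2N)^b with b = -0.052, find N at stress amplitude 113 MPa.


N = 0.5 * (S/UTS)^(1/b) = 0.5 * (113/631)^(1/-0.052) = 1.1572e+14 cycles

1.1572e+14 cycles


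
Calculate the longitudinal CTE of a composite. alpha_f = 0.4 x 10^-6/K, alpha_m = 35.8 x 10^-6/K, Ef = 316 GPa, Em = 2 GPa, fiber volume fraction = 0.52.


E1 = Ef*Vf + Em*(1-Vf) = 165.28
alpha_1 = (alpha_f*Ef*Vf + alpha_m*Em*(1-Vf))/E1 = 0.61 x 10^-6/K

0.61 x 10^-6/K


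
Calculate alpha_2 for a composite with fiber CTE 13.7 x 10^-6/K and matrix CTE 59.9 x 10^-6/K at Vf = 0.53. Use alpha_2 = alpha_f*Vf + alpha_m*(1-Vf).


alpha_2 = alpha_f*Vf + alpha_m*(1-Vf) = 13.7*0.53 + 59.9*0.47 = 35.4 x 10^-6/K

35.4 x 10^-6/K


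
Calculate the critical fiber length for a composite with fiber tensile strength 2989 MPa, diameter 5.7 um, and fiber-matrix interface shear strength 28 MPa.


Lc = sigma_f * d / (2 * tau_i) = 2989 * 5.7 / (2 * 28) = 304.2 um

304.2 um


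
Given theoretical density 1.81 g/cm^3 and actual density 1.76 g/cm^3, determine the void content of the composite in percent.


Void% = (rho_theo - rho_actual)/rho_theo * 100 = (1.81 - 1.76)/1.81 * 100 = 2.76%

2.76%


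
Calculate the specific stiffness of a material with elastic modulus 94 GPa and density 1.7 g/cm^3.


Specific stiffness = E/rho = 94/1.7 = 55.3 GPa/(g/cm^3)

55.3 GPa/(g/cm^3)


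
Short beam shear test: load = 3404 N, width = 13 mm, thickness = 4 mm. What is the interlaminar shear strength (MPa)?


ILSS = 3F/(4bh) = 3*3404/(4*13*4) = 49.1 MPa

49.1 MPa


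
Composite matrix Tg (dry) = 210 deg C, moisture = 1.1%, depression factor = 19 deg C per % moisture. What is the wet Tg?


Tg_wet = Tg_dry - k*moisture = 210 - 19*1.1 = 189.1 deg C

189.1 deg C


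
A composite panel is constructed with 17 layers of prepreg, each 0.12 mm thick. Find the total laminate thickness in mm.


h = n * t_ply = 17 * 0.12 = 2.04 mm

2.04 mm


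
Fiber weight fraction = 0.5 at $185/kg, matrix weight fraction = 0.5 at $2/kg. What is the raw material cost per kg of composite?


Cost = cost_f*Wf + cost_m*Wm = 185*0.5 + 2*0.5 = $93.5/kg

$93.5/kg


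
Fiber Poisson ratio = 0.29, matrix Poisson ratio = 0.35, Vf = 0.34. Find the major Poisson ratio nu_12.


nu_12 = nu_f*Vf + nu_m*(1-Vf) = 0.29*0.34 + 0.35*0.66 = 0.3296

0.3296


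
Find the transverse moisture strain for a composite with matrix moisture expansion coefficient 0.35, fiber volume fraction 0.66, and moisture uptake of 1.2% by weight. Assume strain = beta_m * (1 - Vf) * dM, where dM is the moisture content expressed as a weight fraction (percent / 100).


dM = 1.2/100 = 0.012
strain = beta_m * (1-Vf) * dM = 0.35 * 0.34 * 0.012 = 0.001428

0.001428


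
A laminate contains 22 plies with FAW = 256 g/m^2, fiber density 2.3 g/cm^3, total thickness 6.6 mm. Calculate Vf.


Vf = n * FAW / (rho_f * h * 1000) = 22 * 256 / (2.3 * 6.6 * 1000) = 0.371

0.371


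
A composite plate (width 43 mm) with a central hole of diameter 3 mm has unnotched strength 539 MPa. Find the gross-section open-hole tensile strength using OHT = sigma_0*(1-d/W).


OHT = sigma_0*(1-d/W) = 539*(1-3/43) = 501.4 MPa

501.4 MPa


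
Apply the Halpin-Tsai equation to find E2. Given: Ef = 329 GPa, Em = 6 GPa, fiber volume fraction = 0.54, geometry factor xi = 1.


eta = (Ef/Em - 1)/(Ef/Em + xi) = (54.8333 - 1)/(54.8333 + 1) = 0.9642
E2 = Em*(1+xi*eta*Vf)/(1-eta*Vf) = 19.03 GPa

19.03 GPa


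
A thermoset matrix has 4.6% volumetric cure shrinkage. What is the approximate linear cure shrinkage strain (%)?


Linear shrinkage ≈ vol_shrink/3 = 4.6/3 = 1.533%

1.533%


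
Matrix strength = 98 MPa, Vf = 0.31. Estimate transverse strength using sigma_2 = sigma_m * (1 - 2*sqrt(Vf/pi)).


factor = 1 - 2*sqrt(0.31/pi) = 0.3717
sigma_2 = 98 * 0.3717 = 36.43 MPa

36.43 MPa


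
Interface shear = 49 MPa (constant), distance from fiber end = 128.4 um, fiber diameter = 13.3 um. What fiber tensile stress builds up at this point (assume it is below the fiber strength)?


Force balance: sigma_f * (pi*d^2/4) = tau * (pi*d) * x  ->  sigma_f = 4 * tau * x / d
sigma_f = 4 * 49 * 128.4 / 13.3 = 1892.2 MPa

1892.2 MPa


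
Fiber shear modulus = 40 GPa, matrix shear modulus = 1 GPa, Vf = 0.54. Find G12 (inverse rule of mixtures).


1/G12 = Vf/Gf + (1-Vf)/Gm = 0.54/40 + 0.46/1
G12 = 2.11 GPa

2.11 GPa


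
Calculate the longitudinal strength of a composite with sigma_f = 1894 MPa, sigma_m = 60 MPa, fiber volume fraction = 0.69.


sigma_1 = sigma_f*Vf + sigma_m*(1-Vf) = 1894*0.69 + 60*0.31 = 1325.5 MPa

1325.5 MPa


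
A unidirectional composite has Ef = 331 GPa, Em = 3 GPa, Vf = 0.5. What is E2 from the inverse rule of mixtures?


1/E2 = Vf/Ef + (1-Vf)/Em = 0.5/331 + 0.5/3
E2 = 5.95 GPa

5.95 GPa


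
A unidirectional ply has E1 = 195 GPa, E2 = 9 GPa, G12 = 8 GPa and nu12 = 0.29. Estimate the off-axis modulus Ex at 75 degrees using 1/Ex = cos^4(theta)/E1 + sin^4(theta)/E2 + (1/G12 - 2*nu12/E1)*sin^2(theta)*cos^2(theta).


cos^4(75) = 0.004487, sin^4(75) = 0.870513, sin^2(75)*cos^2(75) = 0.0625
1/G12 - 2*nu12/E1 = 1/8 - 2*0.29/195 = 0.122026 GPa^-1
1/Ex = 0.004487/195 + 0.870513/9 + 0.122026*0.0625 = 0.1043732 GPa^-1
Ex = 9.58 GPa

9.58 GPa


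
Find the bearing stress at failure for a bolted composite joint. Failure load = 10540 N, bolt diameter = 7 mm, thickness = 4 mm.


sigma_br = F/(d*h) = 10540/(7*4) = 376.4 MPa

376.4 MPa


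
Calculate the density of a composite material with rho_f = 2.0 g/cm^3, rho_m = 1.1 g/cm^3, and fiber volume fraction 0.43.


rho_c = rho_f*Vf + rho_m*(1-Vf) = 2.0*0.43 + 1.1*0.57 = 1.487 g/cm^3

1.487 g/cm^3


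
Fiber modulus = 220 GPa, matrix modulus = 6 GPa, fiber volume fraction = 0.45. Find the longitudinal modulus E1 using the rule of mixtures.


E1 = Ef*Vf + Em*(1-Vf) = 220*0.45 + 6*0.55 = 102.3 GPa

102.3 GPa


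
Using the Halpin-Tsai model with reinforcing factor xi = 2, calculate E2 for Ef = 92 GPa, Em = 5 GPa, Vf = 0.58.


eta = (Ef/Em - 1)/(Ef/Em + xi) = (18.4 - 1)/(18.4 + 2) = 0.8529
E2 = Em*(1+xi*eta*Vf)/(1-eta*Vf) = 19.69 GPa

19.69 GPa


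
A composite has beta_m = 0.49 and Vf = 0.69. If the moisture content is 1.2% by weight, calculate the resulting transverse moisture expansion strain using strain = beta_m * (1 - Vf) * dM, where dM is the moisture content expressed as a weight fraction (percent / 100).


dM = 1.2/100 = 0.012
strain = beta_m * (1-Vf) * dM = 0.49 * 0.31 * 0.012 = 0.0018228

0.0018228


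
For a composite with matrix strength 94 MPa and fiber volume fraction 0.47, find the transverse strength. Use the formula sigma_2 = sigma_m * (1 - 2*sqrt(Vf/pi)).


factor = 1 - 2*sqrt(0.47/pi) = 0.2264
sigma_2 = 94 * 0.2264 = 21.28 MPa

21.28 MPa


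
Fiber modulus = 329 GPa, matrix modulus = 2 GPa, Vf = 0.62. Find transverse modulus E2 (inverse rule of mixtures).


1/E2 = Vf/Ef + (1-Vf)/Em = 0.62/329 + 0.38/2
E2 = 5.21 GPa

5.21 GPa


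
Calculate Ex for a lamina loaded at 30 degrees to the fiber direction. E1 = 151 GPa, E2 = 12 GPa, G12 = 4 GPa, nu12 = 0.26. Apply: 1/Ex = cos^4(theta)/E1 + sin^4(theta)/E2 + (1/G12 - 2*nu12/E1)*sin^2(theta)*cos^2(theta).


cos^4(30) = 0.5625, sin^4(30) = 0.0625, sin^2(30)*cos^2(30) = 0.1875
1/G12 - 2*nu12/E1 = 1/4 - 2*0.26/151 = 0.246556 GPa^-1
1/Ex = 0.5625/151 + 0.0625/12 + 0.246556*0.1875 = 0.0551628 GPa^-1
Ex = 18.13 GPa

18.13 GPa


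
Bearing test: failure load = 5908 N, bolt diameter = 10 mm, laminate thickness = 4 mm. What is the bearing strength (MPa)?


sigma_br = F/(d*h) = 5908/(10*4) = 147.7 MPa

147.7 MPa


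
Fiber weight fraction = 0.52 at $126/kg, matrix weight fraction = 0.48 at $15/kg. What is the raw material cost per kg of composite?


Cost = cost_f*Wf + cost_m*Wm = 126*0.52 + 15*0.48 = $72.72/kg

$72.72/kg


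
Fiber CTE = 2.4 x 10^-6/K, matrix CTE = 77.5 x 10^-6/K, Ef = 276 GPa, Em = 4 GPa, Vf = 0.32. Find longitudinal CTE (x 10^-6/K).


E1 = Ef*Vf + Em*(1-Vf) = 91.04
alpha_1 = (alpha_f*Ef*Vf + alpha_m*Em*(1-Vf))/E1 = 4.64 x 10^-6/K

4.64 x 10^-6/K


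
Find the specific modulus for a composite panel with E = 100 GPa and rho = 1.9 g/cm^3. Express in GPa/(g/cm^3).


Specific stiffness = E/rho = 100/1.9 = 52.6 GPa/(g/cm^3)

52.6 GPa/(g/cm^3)


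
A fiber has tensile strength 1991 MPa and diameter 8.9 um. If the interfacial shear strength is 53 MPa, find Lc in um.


Lc = sigma_f * d / (2 * tau_i) = 1991 * 8.9 / (2 * 53) = 167.2 um

167.2 um


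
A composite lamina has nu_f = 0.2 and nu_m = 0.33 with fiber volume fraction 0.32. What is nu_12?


nu_12 = nu_f*Vf + nu_m*(1-Vf) = 0.2*0.32 + 0.33*0.68 = 0.2884

0.2884


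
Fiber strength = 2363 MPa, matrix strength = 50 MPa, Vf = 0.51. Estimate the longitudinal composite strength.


sigma_1 = sigma_f*Vf + sigma_m*(1-Vf) = 2363*0.51 + 50*0.49 = 1229.6 MPa

1229.6 MPa


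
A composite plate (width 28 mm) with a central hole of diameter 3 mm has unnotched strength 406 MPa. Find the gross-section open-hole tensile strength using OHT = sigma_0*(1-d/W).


OHT = sigma_0*(1-d/W) = 406*(1-3/28) = 362.5 MPa

362.5 MPa


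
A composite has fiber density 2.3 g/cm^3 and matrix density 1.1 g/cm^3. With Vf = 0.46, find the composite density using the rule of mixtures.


rho_c = rho_f*Vf + rho_m*(1-Vf) = 2.3*0.46 + 1.1*0.54 = 1.652 g/cm^3

1.652 g/cm^3


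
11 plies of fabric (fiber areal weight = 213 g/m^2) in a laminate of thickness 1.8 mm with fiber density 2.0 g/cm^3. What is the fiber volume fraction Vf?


Vf = n * FAW / (rho_f * h * 1000) = 11 * 213 / (2.0 * 1.8 * 1000) = 0.6508

0.6508


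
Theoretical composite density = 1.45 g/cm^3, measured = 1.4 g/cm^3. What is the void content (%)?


Void% = (rho_theo - rho_actual)/rho_theo * 100 = (1.45 - 1.4)/1.45 * 100 = 3.45%

3.45%


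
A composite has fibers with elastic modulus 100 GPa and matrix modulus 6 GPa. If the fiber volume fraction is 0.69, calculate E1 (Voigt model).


E1 = Ef*Vf + Em*(1-Vf) = 100*0.69 + 6*0.31 = 70.86 GPa

70.86 GPa


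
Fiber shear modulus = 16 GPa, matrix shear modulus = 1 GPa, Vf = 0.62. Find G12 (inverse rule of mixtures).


1/G12 = Vf/Gf + (1-Vf)/Gm = 0.62/16 + 0.38/1
G12 = 2.39 GPa

2.39 GPa


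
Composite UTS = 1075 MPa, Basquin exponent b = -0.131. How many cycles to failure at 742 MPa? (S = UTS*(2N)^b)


N = 0.5 * (S/UTS)^(1/b) = 0.5 * (742/1075)^(1/-0.131) = 8.4725 cycles

8.4725 cycles


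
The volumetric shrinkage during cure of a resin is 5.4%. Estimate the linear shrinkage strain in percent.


Linear shrinkage ≈ vol_shrink/3 = 5.4/3 = 1.8%

1.8%


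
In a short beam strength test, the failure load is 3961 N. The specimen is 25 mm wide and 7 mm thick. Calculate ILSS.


ILSS = 3F/(4bh) = 3*3961/(4*25*7) = 16.98 MPa

16.98 MPa


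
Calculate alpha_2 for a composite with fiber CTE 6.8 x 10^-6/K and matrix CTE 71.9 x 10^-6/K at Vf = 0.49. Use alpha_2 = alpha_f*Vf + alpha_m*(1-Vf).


alpha_2 = alpha_f*Vf + alpha_m*(1-Vf) = 6.8*0.49 + 71.9*0.51 = 40.0 x 10^-6/K

40.0 x 10^-6/K


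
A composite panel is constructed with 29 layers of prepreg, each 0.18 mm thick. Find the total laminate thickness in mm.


h = n * t_ply = 29 * 0.18 = 5.22 mm

5.22 mm


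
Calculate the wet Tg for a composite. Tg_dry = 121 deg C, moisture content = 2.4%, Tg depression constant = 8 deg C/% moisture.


Tg_wet = Tg_dry - k*moisture = 121 - 8*2.4 = 101.8 deg C

101.8 deg C


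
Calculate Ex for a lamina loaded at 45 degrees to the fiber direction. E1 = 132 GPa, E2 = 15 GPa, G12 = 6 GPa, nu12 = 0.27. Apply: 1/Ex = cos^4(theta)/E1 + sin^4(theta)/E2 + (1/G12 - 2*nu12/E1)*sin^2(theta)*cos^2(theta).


cos^4(45) = 0.25, sin^4(45) = 0.25, sin^2(45)*cos^2(45) = 0.25
1/G12 - 2*nu12/E1 = 1/6 - 2*0.27/132 = 0.162576 GPa^-1
1/Ex = 0.25/132 + 0.25/15 + 0.162576*0.25 = 0.0592045 GPa^-1
Ex = 16.89 GPa

16.89 GPa


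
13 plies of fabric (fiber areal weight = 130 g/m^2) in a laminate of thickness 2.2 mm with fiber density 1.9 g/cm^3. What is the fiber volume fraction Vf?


Vf = n * FAW / (rho_f * h * 1000) = 13 * 130 / (1.9 * 2.2 * 1000) = 0.4043

0.4043


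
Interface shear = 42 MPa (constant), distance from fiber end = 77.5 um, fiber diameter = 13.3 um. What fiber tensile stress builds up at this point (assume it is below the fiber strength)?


Force balance: sigma_f * (pi*d^2/4) = tau * (pi*d) * x  ->  sigma_f = 4 * tau * x / d
sigma_f = 4 * 42 * 77.5 / 13.3 = 978.9 MPa

978.9 MPa


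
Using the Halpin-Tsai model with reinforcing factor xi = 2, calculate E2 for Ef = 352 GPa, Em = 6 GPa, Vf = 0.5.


eta = (Ef/Em - 1)/(Ef/Em + xi) = (58.6667 - 1)/(58.6667 + 2) = 0.9505
E2 = Em*(1+xi*eta*Vf)/(1-eta*Vf) = 22.3 GPa

22.3 GPa


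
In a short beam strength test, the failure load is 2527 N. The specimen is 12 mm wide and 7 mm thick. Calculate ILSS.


ILSS = 3F/(4bh) = 3*2527/(4*12*7) = 22.56 MPa

22.56 MPa


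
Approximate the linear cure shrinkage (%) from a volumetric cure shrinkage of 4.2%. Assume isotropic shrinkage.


Linear shrinkage ≈ vol_shrink/3 = 4.2/3 = 1.4%

1.4%


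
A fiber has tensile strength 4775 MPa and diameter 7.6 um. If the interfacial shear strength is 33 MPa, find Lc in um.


Lc = sigma_f * d / (2 * tau_i) = 4775 * 7.6 / (2 * 33) = 549.8 um

549.8 um


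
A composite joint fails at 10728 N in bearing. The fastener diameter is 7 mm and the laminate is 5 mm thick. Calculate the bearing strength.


sigma_br = F/(d*h) = 10728/(7*5) = 306.5 MPa

306.5 MPa


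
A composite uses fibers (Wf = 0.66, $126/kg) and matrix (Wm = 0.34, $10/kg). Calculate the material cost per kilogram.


Cost = cost_f*Wf + cost_m*Wm = 126*0.66 + 10*0.34 = $86.56/kg

$86.56/kg


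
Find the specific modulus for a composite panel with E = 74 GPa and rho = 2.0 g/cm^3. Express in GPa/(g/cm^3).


Specific stiffness = E/rho = 74/2.0 = 37.0 GPa/(g/cm^3)

37.0 GPa/(g/cm^3)


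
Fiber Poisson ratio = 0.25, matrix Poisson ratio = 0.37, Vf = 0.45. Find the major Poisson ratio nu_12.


nu_12 = nu_f*Vf + nu_m*(1-Vf) = 0.25*0.45 + 0.37*0.55 = 0.316

0.316


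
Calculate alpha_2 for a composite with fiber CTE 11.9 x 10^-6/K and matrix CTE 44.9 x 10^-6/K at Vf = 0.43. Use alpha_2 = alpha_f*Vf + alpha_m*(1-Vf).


alpha_2 = alpha_f*Vf + alpha_m*(1-Vf) = 11.9*0.43 + 44.9*0.57 = 30.7 x 10^-6/K

30.7 x 10^-6/K


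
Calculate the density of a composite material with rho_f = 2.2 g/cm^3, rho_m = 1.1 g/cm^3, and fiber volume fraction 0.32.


rho_c = rho_f*Vf + rho_m*(1-Vf) = 2.2*0.32 + 1.1*0.68 = 1.452 g/cm^3

1.452 g/cm^3


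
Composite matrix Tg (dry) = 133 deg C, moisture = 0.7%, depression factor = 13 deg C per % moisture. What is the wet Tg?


Tg_wet = Tg_dry - k*moisture = 133 - 13*0.7 = 123.9 deg C

123.9 deg C


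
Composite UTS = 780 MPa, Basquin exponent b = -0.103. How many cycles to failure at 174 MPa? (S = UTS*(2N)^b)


N = 0.5 * (S/UTS)^(1/b) = 0.5 * (174/780)^(1/-0.103) = 1.0584e+06 cycles

1.0584e+06 cycles


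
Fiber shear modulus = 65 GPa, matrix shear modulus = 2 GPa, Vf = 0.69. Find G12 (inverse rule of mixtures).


1/G12 = Vf/Gf + (1-Vf)/Gm = 0.69/65 + 0.31/2
G12 = 6.04 GPa

6.04 GPa


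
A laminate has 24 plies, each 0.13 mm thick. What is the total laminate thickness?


h = n * t_ply = 24 * 0.13 = 3.12 mm

3.12 mm


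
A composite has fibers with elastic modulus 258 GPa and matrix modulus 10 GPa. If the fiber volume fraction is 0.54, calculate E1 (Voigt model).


E1 = Ef*Vf + Em*(1-Vf) = 258*0.54 + 10*0.46 = 143.92 GPa

143.92 GPa


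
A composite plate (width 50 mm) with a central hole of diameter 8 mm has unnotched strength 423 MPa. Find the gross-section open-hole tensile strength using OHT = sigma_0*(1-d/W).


OHT = sigma_0*(1-d/W) = 423*(1-8/50) = 355.3 MPa

355.3 MPa


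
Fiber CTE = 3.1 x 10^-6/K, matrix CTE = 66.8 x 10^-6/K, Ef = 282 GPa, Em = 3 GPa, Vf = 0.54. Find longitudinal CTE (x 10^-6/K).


E1 = Ef*Vf + Em*(1-Vf) = 153.66
alpha_1 = (alpha_f*Ef*Vf + alpha_m*Em*(1-Vf))/E1 = 3.67 x 10^-6/K

3.67 x 10^-6/K


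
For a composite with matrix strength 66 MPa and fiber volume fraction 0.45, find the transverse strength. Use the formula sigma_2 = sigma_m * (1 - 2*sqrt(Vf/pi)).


factor = 1 - 2*sqrt(0.45/pi) = 0.2431
sigma_2 = 66 * 0.2431 = 16.04 MPa

16.04 MPa


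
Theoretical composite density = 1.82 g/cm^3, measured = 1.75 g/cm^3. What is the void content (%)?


Void% = (rho_theo - rho_actual)/rho_theo * 100 = (1.82 - 1.75)/1.82 * 100 = 3.85%

3.85%


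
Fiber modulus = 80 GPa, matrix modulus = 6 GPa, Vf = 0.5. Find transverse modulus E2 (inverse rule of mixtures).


1/E2 = Vf/Ef + (1-Vf)/Em = 0.5/80 + 0.5/6
E2 = 11.16 GPa

11.16 GPa


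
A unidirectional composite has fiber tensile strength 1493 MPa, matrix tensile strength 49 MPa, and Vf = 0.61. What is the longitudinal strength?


sigma_1 = sigma_f*Vf + sigma_m*(1-Vf) = 1493*0.61 + 49*0.39 = 929.8 MPa

929.8 MPa


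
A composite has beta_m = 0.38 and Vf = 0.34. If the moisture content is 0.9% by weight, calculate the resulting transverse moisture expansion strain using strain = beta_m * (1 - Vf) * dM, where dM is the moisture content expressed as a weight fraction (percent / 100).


dM = 0.9/100 = 0.009
strain = beta_m * (1-Vf) * dM = 0.38 * 0.66 * 0.009 = 0.0022572

0.0022572


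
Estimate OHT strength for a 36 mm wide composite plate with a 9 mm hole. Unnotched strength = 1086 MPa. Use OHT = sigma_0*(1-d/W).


OHT = sigma_0*(1-d/W) = 1086*(1-9/36) = 814.5 MPa

814.5 MPa


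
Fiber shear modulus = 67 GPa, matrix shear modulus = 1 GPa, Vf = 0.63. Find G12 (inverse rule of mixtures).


1/G12 = Vf/Gf + (1-Vf)/Gm = 0.63/67 + 0.37/1
G12 = 2.64 GPa

2.64 GPa


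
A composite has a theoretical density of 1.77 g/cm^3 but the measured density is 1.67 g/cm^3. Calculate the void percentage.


Void% = (rho_theo - rho_actual)/rho_theo * 100 = (1.77 - 1.67)/1.77 * 100 = 5.65%

5.65%


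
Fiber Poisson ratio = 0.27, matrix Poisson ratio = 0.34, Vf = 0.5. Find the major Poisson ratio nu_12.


nu_12 = nu_f*Vf + nu_m*(1-Vf) = 0.27*0.5 + 0.34*0.5 = 0.305

0.305


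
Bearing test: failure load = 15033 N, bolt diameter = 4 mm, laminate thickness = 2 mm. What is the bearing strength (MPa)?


sigma_br = F/(d*h) = 15033/(4*2) = 1879.1 MPa

1879.1 MPa


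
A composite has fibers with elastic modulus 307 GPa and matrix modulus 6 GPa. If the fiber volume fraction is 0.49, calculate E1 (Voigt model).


E1 = Ef*Vf + Em*(1-Vf) = 307*0.49 + 6*0.51 = 153.49 GPa

153.49 GPa


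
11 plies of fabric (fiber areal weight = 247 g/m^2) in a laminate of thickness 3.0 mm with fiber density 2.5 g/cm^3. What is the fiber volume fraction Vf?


Vf = n * FAW / (rho_f * h * 1000) = 11 * 247 / (2.5 * 3.0 * 1000) = 0.3623

0.3623


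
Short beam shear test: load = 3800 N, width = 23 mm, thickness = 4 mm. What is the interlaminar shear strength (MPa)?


ILSS = 3F/(4bh) = 3*3800/(4*23*4) = 30.98 MPa

30.98 MPa


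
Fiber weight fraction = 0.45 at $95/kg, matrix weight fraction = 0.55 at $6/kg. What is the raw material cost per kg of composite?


Cost = cost_f*Wf + cost_m*Wm = 95*0.45 + 6*0.55 = $46.05/kg

$46.05/kg


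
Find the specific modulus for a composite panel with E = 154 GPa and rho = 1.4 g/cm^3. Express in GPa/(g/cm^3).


Specific stiffness = E/rho = 154/1.4 = 110.0 GPa/(g/cm^3)

110.0 GPa/(g/cm^3)


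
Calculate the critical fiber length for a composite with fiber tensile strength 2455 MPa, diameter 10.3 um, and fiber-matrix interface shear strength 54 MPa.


Lc = sigma_f * d / (2 * tau_i) = 2455 * 10.3 / (2 * 54) = 234.1 um

234.1 um
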